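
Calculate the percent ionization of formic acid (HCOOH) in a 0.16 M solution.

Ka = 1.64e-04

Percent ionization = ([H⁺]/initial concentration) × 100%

Using Ka equilibrium: x² + Ka×x - Ka×C = 0. Solving: [H⁺] = 5.0412e-03. Percent = (5.0412e-03/0.16) × 100

Percent ionization = 3.15%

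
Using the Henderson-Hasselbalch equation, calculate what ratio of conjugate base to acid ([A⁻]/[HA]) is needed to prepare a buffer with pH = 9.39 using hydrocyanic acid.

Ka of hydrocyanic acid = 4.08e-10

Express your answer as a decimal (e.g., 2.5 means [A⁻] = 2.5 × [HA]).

pKa = -log(4.08e-10) = 9.3893. pH = pKa + log([A⁻]/[HA]), so log([A⁻]/[HA]) = pH − pKa = 9.39 − 9.3893 = 0.0007. [A⁻]/[HA] = 10^(0.0007) = 1.00

[A⁻]/[HA] = 1.00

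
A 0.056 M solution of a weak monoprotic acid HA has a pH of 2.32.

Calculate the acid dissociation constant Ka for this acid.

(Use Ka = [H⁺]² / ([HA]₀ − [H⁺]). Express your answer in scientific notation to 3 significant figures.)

[H⁺] = 10^(−pH) = 10^(−2.32) = 4.786e-03 M. For HA ⇌ H⁺ + A⁻, Ka = [H⁺][A⁻]/[HA] = [H⁺]² / ([HA]₀ − [H⁺]) = (4.786e-03)² / (0.056 − 4.786e-03) = 4.47e-04.

K_a = 4.47e-04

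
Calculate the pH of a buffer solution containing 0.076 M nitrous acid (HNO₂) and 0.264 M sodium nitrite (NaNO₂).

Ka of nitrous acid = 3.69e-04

pKa = -log(3.69e-04) = 3.43. pH = pKa + log([A⁻]/[HA]) = 3.43 + log(0.264/0.076)

pH = 3.97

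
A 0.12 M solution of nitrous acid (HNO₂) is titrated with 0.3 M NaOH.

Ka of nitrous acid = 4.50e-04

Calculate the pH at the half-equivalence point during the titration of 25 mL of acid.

At half-equivalence [HA] = [A⁻], so Henderson-Hasselbalch gives pH = pKa = -log(4.50e-04) = 3.35.

pH = pKa = 3.35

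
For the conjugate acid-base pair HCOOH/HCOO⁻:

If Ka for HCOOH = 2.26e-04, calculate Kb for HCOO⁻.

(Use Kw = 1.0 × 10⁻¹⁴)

For a conjugate pair Ka × Kb = Kw, so Kb = Kw/Ka = 1.0 × 10⁻¹⁴ / 2.26e-04 = 4.42e-11.

K_b = 4.42e-11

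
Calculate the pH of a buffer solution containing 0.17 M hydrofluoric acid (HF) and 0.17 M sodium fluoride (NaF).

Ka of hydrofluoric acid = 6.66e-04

pKa = -log(6.66e-04) = 3.18. pH = pKa + log([A⁻]/[HA]) = 3.18 + log(0.17/0.17)

pH = 3.18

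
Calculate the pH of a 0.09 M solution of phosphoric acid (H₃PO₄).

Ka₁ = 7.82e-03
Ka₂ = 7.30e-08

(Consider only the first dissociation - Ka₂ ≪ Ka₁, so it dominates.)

First dissociation dominates. From Ka₁ = [H⁺][HA⁻]/[H₂A], x² + Ka₁·x − Ka₁·C = 0 with C = 0.09 M and Ka₁ = 7.82e-03. Solving: [H⁺] = (−Ka₁ + √(Ka₁² + 4·Ka₁·C)) / 2 = 2.2906e-02 M. pH = -log(2.2906e-02) = 1.64.

pH = 1.64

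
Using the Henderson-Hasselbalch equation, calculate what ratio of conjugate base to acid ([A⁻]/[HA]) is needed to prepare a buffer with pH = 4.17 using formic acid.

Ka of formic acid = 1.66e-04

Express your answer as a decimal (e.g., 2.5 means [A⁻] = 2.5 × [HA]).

pKa = -log(1.66e-04) = 3.7799. pH = pKa + log([A⁻]/[HA]), so log([A⁻]/[HA]) = pH − pKa = 4.17 − 3.7799 = 0.3901. [A⁻]/[HA] = 10^(0.3901) = 2.46

[A⁻]/[HA] = 2.46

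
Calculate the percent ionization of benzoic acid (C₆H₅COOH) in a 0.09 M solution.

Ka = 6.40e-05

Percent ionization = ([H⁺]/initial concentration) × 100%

Using Ka equilibrium: x² + Ka×x - Ka×C = 0. Solving: [H⁺] = 2.3682e-03. Percent = (2.3682e-03/0.09) × 100

Percent ionization = 2.63%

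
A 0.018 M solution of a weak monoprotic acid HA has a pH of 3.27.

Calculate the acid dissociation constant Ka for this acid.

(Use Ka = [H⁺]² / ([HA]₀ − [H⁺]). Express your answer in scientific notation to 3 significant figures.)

[H⁺] = 10^(−pH) = 10^(−3.27) = 5.370e-04 M. For HA ⇌ H⁺ + A⁻, Ka = [H⁺][A⁻]/[HA] = [H⁺]² / ([HA]₀ − [H⁺]) = (5.370e-04)² / (0.018 − 5.370e-04) = 1.65e-05.

K_a = 1.65e-05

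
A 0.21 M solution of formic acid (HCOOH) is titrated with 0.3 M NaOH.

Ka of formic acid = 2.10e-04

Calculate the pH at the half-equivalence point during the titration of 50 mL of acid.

At half-equivalence [HA] = [A⁻], so Henderson-Hasselbalch gives pH = pKa = -log(2.10e-04) = 3.68.

pH = pKa = 3.68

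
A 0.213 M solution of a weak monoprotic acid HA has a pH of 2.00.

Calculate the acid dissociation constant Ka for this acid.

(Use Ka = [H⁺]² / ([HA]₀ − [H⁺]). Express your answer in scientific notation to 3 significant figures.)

[H⁺] = 10^(−pH) = 10^(−2.00) = 1.000e-02 M. For HA ⇌ H⁺ + A⁻, Ka = [H⁺][A⁻]/[HA] = [H⁺]² / ([HA]₀ − [H⁺]) = (1.000e-02)² / (0.213 − 1.000e-02) = 4.93e-04.

K_a = 4.93e-04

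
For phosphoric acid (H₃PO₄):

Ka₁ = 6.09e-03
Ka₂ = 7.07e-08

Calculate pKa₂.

pKa₂ = -log(Ka₂) = -log(7.07e-08) = 7.15.

pK_{a2} = 7.15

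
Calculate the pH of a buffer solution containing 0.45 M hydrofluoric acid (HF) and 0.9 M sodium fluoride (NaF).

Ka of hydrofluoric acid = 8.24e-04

pKa = -log(8.24e-04) = 3.08. pH = pKa + log([A⁻]/[HA]) = 3.08 + log(0.9/0.45)

pH = 3.39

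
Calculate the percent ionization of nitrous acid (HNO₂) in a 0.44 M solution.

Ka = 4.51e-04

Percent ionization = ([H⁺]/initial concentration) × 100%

Using Ka equilibrium: x² + Ka×x - Ka×C = 0. Solving: [H⁺] = 1.3863e-02. Percent = (1.3863e-02/0.44) × 100

Percent ionization = 3.15%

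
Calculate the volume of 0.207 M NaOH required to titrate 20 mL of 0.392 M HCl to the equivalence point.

At equivalence: moles acid = moles base. moles HCl = 0.392 × 20/1000 = 0.00784 mol. V_base = moles / 0.207 × 1000 = 37.9 mL.

V_{base} = 37.9 mL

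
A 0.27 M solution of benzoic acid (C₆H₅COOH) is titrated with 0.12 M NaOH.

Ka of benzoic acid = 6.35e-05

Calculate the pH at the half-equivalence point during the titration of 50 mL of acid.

At half-equivalence [HA] = [A⁻], so Henderson-Hasselbalch gives pH = pKa = -log(6.35e-05) = 4.20.

pH = pKa = 4.20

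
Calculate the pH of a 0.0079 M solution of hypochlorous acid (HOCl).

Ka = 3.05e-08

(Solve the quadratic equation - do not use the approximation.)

x² + Ka×x - Ka×C = 0. Using quadratic formula: [H⁺] = 1.5507e-05

pH = 4.81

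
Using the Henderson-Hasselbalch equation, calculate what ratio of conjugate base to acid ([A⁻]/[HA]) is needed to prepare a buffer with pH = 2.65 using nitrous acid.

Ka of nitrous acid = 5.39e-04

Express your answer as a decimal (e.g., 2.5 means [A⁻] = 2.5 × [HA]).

pKa = -log(5.39e-04) = 3.2684. pH = pKa + log([A⁻]/[HA]), so log([A⁻]/[HA]) = pH − pKa = 2.65 − 3.2684 = -0.6184. [A⁻]/[HA] = 10^(-0.6184) = 0.241

[A⁻]/[HA] = 0.241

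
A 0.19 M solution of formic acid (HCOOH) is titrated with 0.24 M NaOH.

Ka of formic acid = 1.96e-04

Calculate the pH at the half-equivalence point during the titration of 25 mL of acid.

At half-equivalence [HA] = [A⁻], so Henderson-Hasselbalch gives pH = pKa = -log(1.96e-04) = 3.71.

pH = pKa = 3.71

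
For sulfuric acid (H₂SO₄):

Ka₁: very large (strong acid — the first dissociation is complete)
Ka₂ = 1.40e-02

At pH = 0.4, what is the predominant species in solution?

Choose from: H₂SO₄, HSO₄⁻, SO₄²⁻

The first dissociation is complete, so H₂SO₄ itself is never the predominant species in water; pKa₂ = -log(1.40e-02) = 1.85. For a polyprotic acid the predominant species crosses at each pKa: below pKa_n the protonated form dominates, above it the deprotonated form does. At pH = 0.4, the predominant species is HSO₄⁻.

HSO₄⁻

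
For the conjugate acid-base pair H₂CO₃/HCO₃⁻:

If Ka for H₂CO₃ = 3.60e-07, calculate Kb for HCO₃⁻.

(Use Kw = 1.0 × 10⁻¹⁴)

For a conjugate pair Ka × Kb = Kw, so Kb = Kw/Ka = 1.0 × 10⁻¹⁴ / 3.60e-07 = 2.78e-08.

K_b = 2.78e-08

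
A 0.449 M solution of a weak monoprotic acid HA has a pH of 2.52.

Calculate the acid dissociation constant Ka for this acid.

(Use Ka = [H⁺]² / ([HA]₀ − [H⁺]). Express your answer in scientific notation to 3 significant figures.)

[H⁺] = 10^(−pH) = 10^(−2.52) = 3.020e-03 M. For HA ⇌ H⁺ + A⁻, Ka = [H⁺][A⁻]/[HA] = [H⁺]² / ([HA]₀ − [H⁺]) = (3.020e-03)² / (0.449 − 3.020e-03) = 2.04e-05.

K_a = 2.04e-05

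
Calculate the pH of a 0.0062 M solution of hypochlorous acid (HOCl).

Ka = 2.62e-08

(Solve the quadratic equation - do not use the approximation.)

x² + Ka×x - Ka×C = 0. Using quadratic formula: [H⁺] = 1.2732e-05

pH = 4.90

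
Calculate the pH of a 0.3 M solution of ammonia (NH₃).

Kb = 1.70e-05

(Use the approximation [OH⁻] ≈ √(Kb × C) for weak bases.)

[OH⁻] = √(Kb × C) = √(1.70e-05 × 0.3) = 2.2583e-03. pOH = 2.65, pH = 14 - pOH

pH = 11.35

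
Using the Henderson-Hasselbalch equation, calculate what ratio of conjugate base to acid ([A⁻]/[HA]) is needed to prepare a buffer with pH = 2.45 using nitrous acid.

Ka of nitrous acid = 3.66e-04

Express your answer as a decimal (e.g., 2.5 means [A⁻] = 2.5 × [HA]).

pKa = -log(3.66e-04) = 3.4365. pH = pKa + log([A⁻]/[HA]), so log([A⁻]/[HA]) = pH − pKa = 2.45 − 3.4365 = -0.9865. [A⁻]/[HA] = 10^(-0.9865) = 0.103

[A⁻]/[HA] = 0.103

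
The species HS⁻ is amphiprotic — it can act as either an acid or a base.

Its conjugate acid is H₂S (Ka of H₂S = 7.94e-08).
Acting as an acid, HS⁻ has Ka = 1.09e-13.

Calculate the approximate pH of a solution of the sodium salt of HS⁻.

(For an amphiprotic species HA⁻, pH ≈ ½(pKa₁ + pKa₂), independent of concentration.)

pKa₁ = -log(7.94e-08) = 7.10; pKa₂ = -log(1.09e-13) = 12.96. For an amphiprotic species, pH ≈ ½(pKa₁ + pKa₂) = ½(7.10 + 12.96) = 10.03.

pH = 10.03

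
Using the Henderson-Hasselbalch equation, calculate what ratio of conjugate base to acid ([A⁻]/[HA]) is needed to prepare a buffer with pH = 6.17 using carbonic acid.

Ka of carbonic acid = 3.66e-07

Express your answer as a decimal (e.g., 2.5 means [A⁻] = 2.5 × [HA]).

pKa = -log(3.66e-07) = 6.4365. pH = pKa + log([A⁻]/[HA]), so log([A⁻]/[HA]) = pH − pKa = 6.17 − 6.4365 = -0.2665. [A⁻]/[HA] = 10^(-0.2665) = 0.541

[A⁻]/[HA] = 0.541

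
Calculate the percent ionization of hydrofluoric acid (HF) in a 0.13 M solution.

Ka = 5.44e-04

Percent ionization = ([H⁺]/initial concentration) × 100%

Using Ka equilibrium: x² + Ka×x - Ka×C = 0. Solving: [H⁺] = 8.1419e-03. Percent = (8.1419e-03/0.13) × 100

Percent ionization = 6.26%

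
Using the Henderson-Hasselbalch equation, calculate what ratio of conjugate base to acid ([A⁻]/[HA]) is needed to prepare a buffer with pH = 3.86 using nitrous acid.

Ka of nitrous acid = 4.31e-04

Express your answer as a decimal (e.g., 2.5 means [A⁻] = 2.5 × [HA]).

pKa = -log(4.31e-04) = 3.3655. pH = pKa + log([A⁻]/[HA]), so log([A⁻]/[HA]) = pH − pKa = 3.86 − 3.3655 = 0.4945. [A⁻]/[HA] = 10^(0.4945) = 3.12

[A⁻]/[HA] = 3.12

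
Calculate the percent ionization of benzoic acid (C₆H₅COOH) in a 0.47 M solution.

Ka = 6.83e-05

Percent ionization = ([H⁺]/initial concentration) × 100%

Using Ka equilibrium: x² + Ka×x - Ka×C = 0. Solving: [H⁺] = 5.6317e-03. Percent = (5.6317e-03/0.47) × 100

Percent ionization = 1.2%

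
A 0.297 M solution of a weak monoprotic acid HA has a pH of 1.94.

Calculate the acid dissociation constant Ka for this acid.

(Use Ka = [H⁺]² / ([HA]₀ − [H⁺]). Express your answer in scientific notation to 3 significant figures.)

[H⁺] = 10^(−pH) = 10^(−1.94) = 1.148e-02 M. For HA ⇌ H⁺ + A⁻, Ka = [H⁺][A⁻]/[HA] = [H⁺]² / ([HA]₀ − [H⁺]) = (1.148e-02)² / (0.297 − 1.148e-02) = 4.62e-04.

K_a = 4.62e-04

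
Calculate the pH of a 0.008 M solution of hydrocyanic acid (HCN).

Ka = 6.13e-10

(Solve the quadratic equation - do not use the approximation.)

x² + Ka×x - Ka×C = 0. Using quadratic formula: [H⁺] = 2.2142e-06

pH = 5.65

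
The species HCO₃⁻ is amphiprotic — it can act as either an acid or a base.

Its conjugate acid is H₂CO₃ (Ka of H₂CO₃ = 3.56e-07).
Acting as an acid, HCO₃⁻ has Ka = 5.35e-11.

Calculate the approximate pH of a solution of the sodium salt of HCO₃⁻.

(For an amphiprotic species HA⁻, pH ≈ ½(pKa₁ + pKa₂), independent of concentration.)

pKa₁ = -log(3.56e-07) = 6.45; pKa₂ = -log(5.35e-11) = 10.27. For an amphiprotic species, pH ≈ ½(pKa₁ + pKa₂) = ½(6.45 + 10.27) = 8.36.

pH = 8.36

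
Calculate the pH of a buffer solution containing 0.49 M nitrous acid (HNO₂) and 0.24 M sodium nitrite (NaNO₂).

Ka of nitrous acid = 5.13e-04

pKa = -log(5.13e-04) = 3.29. pH = pKa + log([A⁻]/[HA]) = 3.29 + log(0.24/0.49)

pH = 2.98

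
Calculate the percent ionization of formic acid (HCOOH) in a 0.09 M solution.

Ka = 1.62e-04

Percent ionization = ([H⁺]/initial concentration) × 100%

Using Ka equilibrium: x² + Ka×x - Ka×C = 0. Solving: [H⁺] = 3.7382e-03. Percent = (3.7382e-03/0.09) × 100

Percent ionization = 4.15%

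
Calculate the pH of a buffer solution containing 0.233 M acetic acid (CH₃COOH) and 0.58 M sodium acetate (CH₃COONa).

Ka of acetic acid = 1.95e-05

pKa = -log(1.95e-05) = 4.71. pH = pKa + log([A⁻]/[HA]) = 4.71 + log(0.58/0.233)

pH = 5.11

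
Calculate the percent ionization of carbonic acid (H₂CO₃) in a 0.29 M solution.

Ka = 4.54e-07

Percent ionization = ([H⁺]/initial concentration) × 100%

Using Ka equilibrium: x² + Ka×x - Ka×C = 0. Solving: [H⁺] = 3.6262e-04. Percent = (3.6262e-04/0.29) × 100

Percent ionization = 0.125%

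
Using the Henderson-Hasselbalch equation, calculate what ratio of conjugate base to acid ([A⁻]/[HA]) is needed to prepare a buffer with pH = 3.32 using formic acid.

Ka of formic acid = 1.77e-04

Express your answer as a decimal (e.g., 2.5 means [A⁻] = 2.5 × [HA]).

pKa = -log(1.77e-04) = 3.7520. pH = pKa + log([A⁻]/[HA]), so log([A⁻]/[HA]) = pH − pKa = 3.32 − 3.7520 = -0.4320. [A⁻]/[HA] = 10^(-0.4320) = 0.370

[A⁻]/[HA] = 0.370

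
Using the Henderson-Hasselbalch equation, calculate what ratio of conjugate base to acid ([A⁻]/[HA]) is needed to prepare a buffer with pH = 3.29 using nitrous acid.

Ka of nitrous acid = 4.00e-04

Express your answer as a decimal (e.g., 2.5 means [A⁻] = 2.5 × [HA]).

pKa = -log(4.00e-04) = 3.3979. pH = pKa + log([A⁻]/[HA]), so log([A⁻]/[HA]) = pH − pKa = 3.29 − 3.3979 = -0.1079. [A⁻]/[HA] = 10^(-0.1079) = 0.780

[A⁻]/[HA] = 0.780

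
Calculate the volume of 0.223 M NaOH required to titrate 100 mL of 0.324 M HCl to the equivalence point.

At equivalence: moles acid = moles base. moles HCl = 0.324 × 100/1000 = 0.0324 mol. V_base = moles / 0.223 × 1000 = 145.3 mL.

V_{base} = 145.3 mL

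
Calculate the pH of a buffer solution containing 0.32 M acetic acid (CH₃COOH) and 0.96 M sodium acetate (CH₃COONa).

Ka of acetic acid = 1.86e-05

pKa = -log(1.86e-05) = 4.73. pH = pKa + log([A⁻]/[HA]) = 4.73 + log(0.96/0.32)

pH = 5.21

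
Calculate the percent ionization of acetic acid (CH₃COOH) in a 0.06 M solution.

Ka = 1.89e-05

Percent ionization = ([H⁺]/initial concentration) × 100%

Using Ka equilibrium: x² + Ka×x - Ka×C = 0. Solving: [H⁺] = 1.0555e-03. Percent = (1.0555e-03/0.06) × 100

Percent ionization = 1.76%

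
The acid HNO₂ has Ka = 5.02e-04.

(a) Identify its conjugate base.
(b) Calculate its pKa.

(a) The conjugate base is formed by removing one H⁺ from HNO₂, giving NO₂⁻. (b) pKa = -log(Ka) = -log(5.02e-04) = 3.30.

Conjugate base: NO₂⁻; pK_a = 3.30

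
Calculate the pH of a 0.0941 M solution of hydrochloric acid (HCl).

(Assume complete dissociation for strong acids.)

[H⁺] = 0.0941 M for strong acid. pH = -log[H⁺] = -log(0.0941)

pH = 1.03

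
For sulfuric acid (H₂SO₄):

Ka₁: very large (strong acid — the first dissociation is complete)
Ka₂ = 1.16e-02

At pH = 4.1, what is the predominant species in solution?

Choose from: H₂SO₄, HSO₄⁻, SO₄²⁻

The first dissociation is complete, so H₂SO₄ itself is never the predominant species in water; pKa₂ = -log(1.16e-02) = 1.94. For a polyprotic acid the predominant species crosses at each pKa: below pKa_n the protonated form dominates, above it the deprotonated form does. At pH = 4.1, the predominant species is SO₄²⁻.

SO₄²⁻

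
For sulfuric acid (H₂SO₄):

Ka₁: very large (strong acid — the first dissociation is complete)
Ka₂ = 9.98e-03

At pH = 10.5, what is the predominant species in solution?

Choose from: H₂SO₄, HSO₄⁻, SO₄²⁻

The first dissociation is complete, so H₂SO₄ itself is never the predominant species in water; pKa₂ = -log(9.98e-03) = 2.00. For a polyprotic acid the predominant species crosses at each pKa: below pKa_n the protonated form dominates, above it the deprotonated form does. At pH = 10.5, the predominant species is SO₄²⁻.

SO₄²⁻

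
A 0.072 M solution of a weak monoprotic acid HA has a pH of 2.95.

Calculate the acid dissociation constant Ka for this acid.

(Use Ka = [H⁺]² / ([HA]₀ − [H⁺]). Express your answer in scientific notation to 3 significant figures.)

[H⁺] = 10^(−pH) = 10^(−2.95) = 1.122e-03 M. For HA ⇌ H⁺ + A⁻, Ka = [H⁺][A⁻]/[HA] = [H⁺]² / ([HA]₀ − [H⁺]) = (1.122e-03)² / (0.072 − 1.122e-03) = 1.78e-05.

K_a = 1.78e-05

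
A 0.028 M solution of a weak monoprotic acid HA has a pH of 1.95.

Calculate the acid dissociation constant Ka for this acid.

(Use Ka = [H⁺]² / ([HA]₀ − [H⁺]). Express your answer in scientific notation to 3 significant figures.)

[H⁺] = 10^(−pH) = 10^(−1.95) = 1.122e-02 M. For HA ⇌ H⁺ + A⁻, Ka = [H⁺][A⁻]/[HA] = [H⁺]² / ([HA]₀ − [H⁺]) = (1.122e-02)² / (0.028 − 1.122e-02) = 7.50e-03.

K_a = 7.50e-03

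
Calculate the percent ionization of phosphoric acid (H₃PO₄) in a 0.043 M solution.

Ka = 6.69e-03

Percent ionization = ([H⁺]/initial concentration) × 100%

Using Ka equilibrium: x² + Ka×x - Ka×C = 0. Solving: [H⁺] = 1.3943e-02. Percent = (1.3943e-02/0.043) × 100

Percent ionization = 32.4%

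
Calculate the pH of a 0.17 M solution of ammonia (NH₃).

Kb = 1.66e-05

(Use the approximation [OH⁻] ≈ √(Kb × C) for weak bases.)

[OH⁻] = √(Kb × C) = √(1.66e-05 × 0.17) = 1.6799e-03. pOH = 2.77, pH = 14 - pOH

pH = 11.23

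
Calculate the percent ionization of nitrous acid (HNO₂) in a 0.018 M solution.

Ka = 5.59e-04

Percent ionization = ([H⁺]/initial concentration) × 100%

Using Ka equilibrium: x² + Ka×x - Ka×C = 0. Solving: [H⁺] = 2.9049e-03. Percent = (2.9049e-03/0.018) × 100

Percent ionization = 16.1%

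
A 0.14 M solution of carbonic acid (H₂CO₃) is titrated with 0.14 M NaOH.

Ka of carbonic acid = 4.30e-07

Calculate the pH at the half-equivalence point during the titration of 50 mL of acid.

At half-equivalence [HA] = [A⁻], so Henderson-Hasselbalch gives pH = pKa = -log(4.30e-07) = 6.37.

pH = pKa = 6.37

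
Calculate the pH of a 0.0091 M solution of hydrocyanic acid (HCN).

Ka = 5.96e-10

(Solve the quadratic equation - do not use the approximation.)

x² + Ka×x - Ka×C = 0. Using quadratic formula: [H⁺] = 2.3286e-06

pH = 5.63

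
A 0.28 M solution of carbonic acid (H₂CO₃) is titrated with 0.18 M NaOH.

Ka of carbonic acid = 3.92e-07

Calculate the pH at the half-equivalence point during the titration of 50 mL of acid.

At half-equivalence [HA] = [A⁻], so Henderson-Hasselbalch gives pH = pKa = -log(3.92e-07) = 6.41.

pH = pKa = 6.41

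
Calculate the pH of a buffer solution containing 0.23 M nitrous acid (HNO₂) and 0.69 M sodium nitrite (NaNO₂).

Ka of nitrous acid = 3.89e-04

pKa = -log(3.89e-04) = 3.41. pH = pKa + log([A⁻]/[HA]) = 3.41 + log(0.69/0.23)

pH = 3.89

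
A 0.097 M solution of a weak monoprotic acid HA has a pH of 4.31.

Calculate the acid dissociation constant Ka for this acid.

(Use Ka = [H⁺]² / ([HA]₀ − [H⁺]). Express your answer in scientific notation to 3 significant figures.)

[H⁺] = 10^(−pH) = 10^(−4.31) = 4.898e-05 M. For HA ⇌ H⁺ + A⁻, Ka = [H⁺][A⁻]/[HA] = [H⁺]² / ([HA]₀ − [H⁺]) = (4.898e-05)² / (0.097 − 4.898e-05) = 2.47e-08.

K_a = 2.47e-08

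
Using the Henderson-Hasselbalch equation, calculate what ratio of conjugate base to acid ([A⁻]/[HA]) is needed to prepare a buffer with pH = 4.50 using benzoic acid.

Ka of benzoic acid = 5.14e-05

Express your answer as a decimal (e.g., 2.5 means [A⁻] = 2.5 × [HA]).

pKa = -log(5.14e-05) = 4.2890. pH = pKa + log([A⁻]/[HA]), so log([A⁻]/[HA]) = pH − pKa = 4.50 − 4.2890 = 0.2110. [A⁻]/[HA] = 10^(0.2110) = 1.63

[A⁻]/[HA] = 1.63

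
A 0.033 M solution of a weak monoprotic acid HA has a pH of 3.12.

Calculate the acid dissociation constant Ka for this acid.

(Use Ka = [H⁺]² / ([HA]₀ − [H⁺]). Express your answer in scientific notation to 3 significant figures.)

[H⁺] = 10^(−pH) = 10^(−3.12) = 7.586e-04 M. For HA ⇌ H⁺ + A⁻, Ka = [H⁺][A⁻]/[HA] = [H⁺]² / ([HA]₀ − [H⁺]) = (7.586e-04)² / (0.033 − 7.586e-04) = 1.78e-05.

K_a = 1.78e-05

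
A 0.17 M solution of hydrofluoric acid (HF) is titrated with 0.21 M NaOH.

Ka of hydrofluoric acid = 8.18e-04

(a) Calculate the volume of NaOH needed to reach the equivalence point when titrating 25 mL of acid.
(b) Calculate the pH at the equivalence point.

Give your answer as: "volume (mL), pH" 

moles acid = 0.17 × 25/1000 = 0.00425 mol; V_base = moles/0.21 × 1000 = 20.2 mL. At equivalence only the conjugate base is present: [A⁻] = 0.00425/0.045 = 9.3947e-02 M. Kb = Kw/Ka = 1.22e-11; [OH⁻] = √(Kb × [A⁻]) = 1.0717e-06; pOH = 5.97; pH = 14 - pOH = 8.03.

V = 20.2 mL, pH = 8.03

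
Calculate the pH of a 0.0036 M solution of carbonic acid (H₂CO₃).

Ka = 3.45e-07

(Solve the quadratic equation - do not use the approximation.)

x² + Ka×x - Ka×C = 0. Using quadratic formula: [H⁺] = 3.5070e-05

pH = 4.46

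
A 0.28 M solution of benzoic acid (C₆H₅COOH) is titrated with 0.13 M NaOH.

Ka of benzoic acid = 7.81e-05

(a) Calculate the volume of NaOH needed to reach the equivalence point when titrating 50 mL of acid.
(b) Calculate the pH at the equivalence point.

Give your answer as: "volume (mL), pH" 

moles acid = 0.28 × 50/1000 = 0.014 mol; V_base = moles/0.13 × 1000 = 107.7 mL. At equivalence only the conjugate base is present: [A⁻] = 0.014/0.158 = 8.8780e-02 M. Kb = Kw/Ka = 1.28e-10; [OH⁻] = √(Kb × [A⁻]) = 3.3716e-06; pOH = 5.47; pH = 14 - pOH = 8.53.

V = 107.7 mL, pH = 8.53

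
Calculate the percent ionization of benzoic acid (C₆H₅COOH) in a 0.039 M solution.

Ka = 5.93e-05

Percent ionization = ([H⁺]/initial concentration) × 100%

Using Ka equilibrium: x² + Ka×x - Ka×C = 0. Solving: [H⁺] = 1.4914e-03. Percent = (1.4914e-03/0.039) × 100

Percent ionization = 3.82%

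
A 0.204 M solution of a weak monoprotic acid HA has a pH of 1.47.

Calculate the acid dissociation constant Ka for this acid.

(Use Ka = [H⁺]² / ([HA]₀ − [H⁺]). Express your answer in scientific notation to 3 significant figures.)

[H⁺] = 10^(−pH) = 10^(−1.47) = 3.388e-02 M. For HA ⇌ H⁺ + A⁻, Ka = [H⁺][A⁻]/[HA] = [H⁺]² / ([HA]₀ − [H⁺]) = (3.388e-02)² / (0.204 − 3.388e-02) = 6.75e-03.

K_a = 6.75e-03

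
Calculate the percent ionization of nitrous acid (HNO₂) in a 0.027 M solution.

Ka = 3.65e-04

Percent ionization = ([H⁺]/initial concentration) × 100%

Using Ka equilibrium: x² + Ka×x - Ka×C = 0. Solving: [H⁺] = 2.9621e-03. Percent = (2.9621e-03/0.027) × 100

Percent ionization = 11%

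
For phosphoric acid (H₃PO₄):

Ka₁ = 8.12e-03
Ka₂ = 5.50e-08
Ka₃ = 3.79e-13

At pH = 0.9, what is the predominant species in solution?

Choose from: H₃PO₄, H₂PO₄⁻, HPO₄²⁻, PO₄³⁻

pKa₁ = 2.09, pKa₂ = 7.26, pKa₃ = 12.42. For a polyprotic acid the predominant species crosses at each pKa: below pKa_n the protonated form dominates, above it the deprotonated form does. At pH = 0.9, the predominant species is H₃PO₄.

H₃PO₄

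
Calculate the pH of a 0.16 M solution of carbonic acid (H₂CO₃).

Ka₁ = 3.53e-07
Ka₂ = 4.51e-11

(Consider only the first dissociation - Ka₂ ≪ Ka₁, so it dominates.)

First dissociation dominates. From Ka₁ = [H⁺][HA⁻]/[H₂A], x² + Ka₁·x − Ka₁·C = 0 with C = 0.16 M and Ka₁ = 3.53e-07. Solving: [H⁺] = (−Ka₁ + √(Ka₁² + 4·Ka₁·C)) / 2 = 2.3748e-04 M. pH = -log(2.3748e-04) = 3.62.

pH = 3.62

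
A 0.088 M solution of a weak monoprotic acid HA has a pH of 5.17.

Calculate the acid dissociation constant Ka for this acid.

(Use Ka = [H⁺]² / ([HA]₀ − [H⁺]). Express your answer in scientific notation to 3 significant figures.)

[H⁺] = 10^(−pH) = 10^(−5.17) = 6.761e-06 M. For HA ⇌ H⁺ + A⁻, Ka = [H⁺][A⁻]/[HA] = [H⁺]² / ([HA]₀ − [H⁺]) = (6.761e-06)² / (0.088 − 6.761e-06) = 5.19e-10.

K_a = 5.19e-10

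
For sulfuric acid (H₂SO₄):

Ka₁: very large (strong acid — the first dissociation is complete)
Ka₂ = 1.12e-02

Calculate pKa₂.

pKa₂ = -log(Ka₂) = -log(1.12e-02) = 1.95.

pK_{a2} = 1.95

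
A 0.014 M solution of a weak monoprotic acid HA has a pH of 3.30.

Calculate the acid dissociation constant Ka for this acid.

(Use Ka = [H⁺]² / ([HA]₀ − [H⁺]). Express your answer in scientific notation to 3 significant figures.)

[H⁺] = 10^(−pH) = 10^(−3.30) = 5.012e-04 M. For HA ⇌ H⁺ + A⁻, Ka = [H⁺][A⁻]/[HA] = [H⁺]² / ([HA]₀ − [H⁺]) = (5.012e-04)² / (0.014 − 5.012e-04) = 1.86e-05.

K_a = 1.86e-05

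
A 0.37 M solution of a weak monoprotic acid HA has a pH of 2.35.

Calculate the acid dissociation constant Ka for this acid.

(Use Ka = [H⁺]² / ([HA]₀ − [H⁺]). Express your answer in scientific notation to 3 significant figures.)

[H⁺] = 10^(−pH) = 10^(−2.35) = 4.467e-03 M. For HA ⇌ H⁺ + A⁻, Ka = [H⁺][A⁻]/[HA] = [H⁺]² / ([HA]₀ − [H⁺]) = (4.467e-03)² / (0.37 − 4.467e-03) = 5.46e-05.

K_a = 5.46e-05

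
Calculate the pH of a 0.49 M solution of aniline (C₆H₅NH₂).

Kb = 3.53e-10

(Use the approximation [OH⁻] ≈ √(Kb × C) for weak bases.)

[OH⁻] = √(Kb × C) = √(3.53e-10 × 0.49) = 1.3152e-05. pOH = 4.88, pH = 14 - pOH

pH = 9.12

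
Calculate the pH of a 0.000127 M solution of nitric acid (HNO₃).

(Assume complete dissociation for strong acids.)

[H⁺] = 0.000127 M for strong acid. pH = -log[H⁺] = -log(0.000127)

pH = 3.90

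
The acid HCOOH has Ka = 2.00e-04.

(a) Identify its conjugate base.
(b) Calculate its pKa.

(a) The conjugate base is formed by removing one H⁺ from HCOOH, giving HCOO⁻. (b) pKa = -log(Ka) = -log(2.00e-04) = 3.70.

Conjugate base: HCOO⁻; pK_a = 3.70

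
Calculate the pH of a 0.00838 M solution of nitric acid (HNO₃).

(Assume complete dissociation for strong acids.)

[H⁺] = 0.00838 M for strong acid. pH = -log[H⁺] = -log(0.00838)

pH = 2.08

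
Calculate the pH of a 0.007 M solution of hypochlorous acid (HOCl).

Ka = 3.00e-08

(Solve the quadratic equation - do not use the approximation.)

x² + Ka×x - Ka×C = 0. Using quadratic formula: [H⁺] = 1.4476e-05

pH = 4.84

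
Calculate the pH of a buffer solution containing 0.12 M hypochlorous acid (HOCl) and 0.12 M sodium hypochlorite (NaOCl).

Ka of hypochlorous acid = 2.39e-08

pKa = -log(2.39e-08) = 7.62. pH = pKa + log([A⁻]/[HA]) = 7.62 + log(0.12/0.12)

pH = 7.62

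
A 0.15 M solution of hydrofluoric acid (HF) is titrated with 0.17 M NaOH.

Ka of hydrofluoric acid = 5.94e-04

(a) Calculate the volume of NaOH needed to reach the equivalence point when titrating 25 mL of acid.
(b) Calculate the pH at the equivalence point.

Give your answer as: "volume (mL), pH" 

moles acid = 0.15 × 25/1000 = 0.00375 mol; V_base = moles/0.17 × 1000 = 22.1 mL. At equivalence only the conjugate base is present: [A⁻] = 0.00375/0.047 = 7.9687e-02 M. Kb = Kw/Ka = 1.68e-11; [OH⁻] = √(Kb × [A⁻]) = 1.1582e-06; pOH = 5.94; pH = 14 - pOH = 8.06.

V = 22.1 mL, pH = 8.06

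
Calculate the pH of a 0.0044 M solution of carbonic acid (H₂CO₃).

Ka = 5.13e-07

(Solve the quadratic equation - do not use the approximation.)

x² + Ka×x - Ka×C = 0. Using quadratic formula: [H⁺] = 4.7254e-05

pH = 4.33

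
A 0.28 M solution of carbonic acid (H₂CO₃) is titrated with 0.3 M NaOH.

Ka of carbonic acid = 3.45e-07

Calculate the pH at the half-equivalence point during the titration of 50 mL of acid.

At half-equivalence [HA] = [A⁻], so Henderson-Hasselbalch gives pH = pKa = -log(3.45e-07) = 6.46.

pH = pKa = 6.46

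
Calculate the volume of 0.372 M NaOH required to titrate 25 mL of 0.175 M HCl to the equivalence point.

At equivalence: moles acid = moles base. moles HCl = 0.175 × 25/1000 = 0.004375 mol. V_base = moles / 0.372 × 1000 = 11.8 mL.

V_{base} = 11.8 mL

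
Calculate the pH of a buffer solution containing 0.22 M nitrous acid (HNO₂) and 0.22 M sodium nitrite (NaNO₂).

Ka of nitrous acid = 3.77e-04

pKa = -log(3.77e-04) = 3.42. pH = pKa + log([A⁻]/[HA]) = 3.42 + log(0.22/0.22)

pH = 3.42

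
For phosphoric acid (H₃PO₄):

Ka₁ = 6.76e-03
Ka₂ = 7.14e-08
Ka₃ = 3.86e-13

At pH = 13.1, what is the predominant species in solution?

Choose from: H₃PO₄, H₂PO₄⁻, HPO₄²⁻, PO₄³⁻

pKa₁ = 2.17, pKa₂ = 7.15, pKa₃ = 12.41. For a polyprotic acid the predominant species crosses at each pKa: below pKa_n the protonated form dominates, above it the deprotonated form does. At pH = 13.1, the predominant species is PO₄³⁻.

PO₄³⁻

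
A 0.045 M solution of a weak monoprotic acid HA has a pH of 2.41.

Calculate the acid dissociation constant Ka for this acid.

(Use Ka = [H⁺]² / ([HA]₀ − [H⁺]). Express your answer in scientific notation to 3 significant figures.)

[H⁺] = 10^(−pH) = 10^(−2.41) = 3.890e-03 M. For HA ⇌ H⁺ + A⁻, Ka = [H⁺][A⁻]/[HA] = [H⁺]² / ([HA]₀ − [H⁺]) = (3.890e-03)² / (0.045 − 3.890e-03) = 3.68e-04.

K_a = 3.68e-04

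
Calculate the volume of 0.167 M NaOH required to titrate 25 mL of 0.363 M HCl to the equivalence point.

At equivalence: moles acid = moles base. moles HCl = 0.363 × 25/1000 = 0.009075 mol. V_base = moles / 0.167 × 1000 = 54.3 mL.

V_{base} = 54.3 mL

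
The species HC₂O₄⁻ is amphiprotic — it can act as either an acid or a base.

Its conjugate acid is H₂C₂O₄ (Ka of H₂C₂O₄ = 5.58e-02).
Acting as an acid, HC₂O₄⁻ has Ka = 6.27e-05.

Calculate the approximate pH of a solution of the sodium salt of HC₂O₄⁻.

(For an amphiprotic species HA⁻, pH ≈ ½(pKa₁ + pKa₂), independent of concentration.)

pKa₁ = -log(5.58e-02) = 1.25; pKa₂ = -log(6.27e-05) = 4.20. For an amphiprotic species, pH ≈ ½(pKa₁ + pKa₂) = ½(1.25 + 4.20) = 2.73.

pH = 2.73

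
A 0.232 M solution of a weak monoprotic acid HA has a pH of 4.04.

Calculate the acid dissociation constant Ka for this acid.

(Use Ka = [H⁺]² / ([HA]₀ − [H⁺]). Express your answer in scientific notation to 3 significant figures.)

[H⁺] = 10^(−pH) = 10^(−4.04) = 9.120e-05 M. For HA ⇌ H⁺ + A⁻, Ka = [H⁺][A⁻]/[HA] = [H⁺]² / ([HA]₀ − [H⁺]) = (9.120e-05)² / (0.232 − 9.120e-05) = 3.59e-08.

K_a = 3.59e-08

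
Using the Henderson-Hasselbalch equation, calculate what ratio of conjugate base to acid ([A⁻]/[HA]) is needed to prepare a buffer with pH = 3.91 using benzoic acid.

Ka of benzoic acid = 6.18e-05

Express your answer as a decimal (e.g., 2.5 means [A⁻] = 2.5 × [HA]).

pKa = -log(6.18e-05) = 4.2090. pH = pKa + log([A⁻]/[HA]), so log([A⁻]/[HA]) = pH − pKa = 3.91 − 4.2090 = -0.2990. [A⁻]/[HA] = 10^(-0.2990) = 0.502

[A⁻]/[HA] = 0.502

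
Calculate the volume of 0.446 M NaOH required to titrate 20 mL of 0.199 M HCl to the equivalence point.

At equivalence: moles acid = moles base. moles HCl = 0.199 × 20/1000 = 0.00398 mol. V_base = moles / 0.446 × 1000 = 8.9 mL.

V_{base} = 8.9 mL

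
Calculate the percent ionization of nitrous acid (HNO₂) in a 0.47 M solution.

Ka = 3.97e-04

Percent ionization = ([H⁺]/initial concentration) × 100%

Using Ka equilibrium: x² + Ka×x - Ka×C = 0. Solving: [H⁺] = 1.3463e-02. Percent = (1.3463e-02/0.47) × 100

Percent ionization = 2.86%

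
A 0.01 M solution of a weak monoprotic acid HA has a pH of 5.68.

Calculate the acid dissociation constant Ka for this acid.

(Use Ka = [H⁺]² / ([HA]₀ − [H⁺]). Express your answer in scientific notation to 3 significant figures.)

[H⁺] = 10^(−pH) = 10^(−5.68) = 2.089e-06 M. For HA ⇌ H⁺ + A⁻, Ka = [H⁺][A⁻]/[HA] = [H⁺]² / ([HA]₀ − [H⁺]) = (2.089e-06)² / (0.01 − 2.089e-06) = 4.37e-10.

K_a = 4.37e-10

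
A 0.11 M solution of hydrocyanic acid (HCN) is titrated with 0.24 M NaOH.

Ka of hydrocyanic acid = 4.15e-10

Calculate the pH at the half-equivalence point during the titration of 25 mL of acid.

At half-equivalence [HA] = [A⁻], so Henderson-Hasselbalch gives pH = pKa = -log(4.15e-10) = 9.38.

pH = pKa = 9.38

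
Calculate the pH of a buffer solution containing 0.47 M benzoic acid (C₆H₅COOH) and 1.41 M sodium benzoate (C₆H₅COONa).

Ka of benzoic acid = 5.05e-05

pKa = -log(5.05e-05) = 4.30. pH = pKa + log([A⁻]/[HA]) = 4.30 + log(1.41/0.47)

pH = 4.77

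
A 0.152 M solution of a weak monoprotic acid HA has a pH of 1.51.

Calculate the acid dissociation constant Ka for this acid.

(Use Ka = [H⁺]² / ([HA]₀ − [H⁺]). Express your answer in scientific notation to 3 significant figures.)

[H⁺] = 10^(−pH) = 10^(−1.51) = 3.090e-02 M. For HA ⇌ H⁺ + A⁻, Ka = [H⁺][A⁻]/[HA] = [H⁺]² / ([HA]₀ − [H⁺]) = (3.090e-02)² / (0.152 − 3.090e-02) = 7.89e-03.

K_a = 7.89e-03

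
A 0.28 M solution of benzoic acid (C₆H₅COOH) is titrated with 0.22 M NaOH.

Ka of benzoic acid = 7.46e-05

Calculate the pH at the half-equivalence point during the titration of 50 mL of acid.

At half-equivalence [HA] = [A⁻], so Henderson-Hasselbalch gives pH = pKa = -log(7.46e-05) = 4.13.

pH = pKa = 4.13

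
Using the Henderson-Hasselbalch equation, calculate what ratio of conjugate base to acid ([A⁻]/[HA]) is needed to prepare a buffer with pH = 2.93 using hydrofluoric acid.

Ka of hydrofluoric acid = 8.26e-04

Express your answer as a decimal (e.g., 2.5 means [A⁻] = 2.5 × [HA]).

pKa = -log(8.26e-04) = 3.0830. pH = pKa + log([A⁻]/[HA]), so log([A⁻]/[HA]) = pH − pKa = 2.93 − 3.0830 = -0.1530. [A⁻]/[HA] = 10^(-0.1530) = 0.703

[A⁻]/[HA] = 0.703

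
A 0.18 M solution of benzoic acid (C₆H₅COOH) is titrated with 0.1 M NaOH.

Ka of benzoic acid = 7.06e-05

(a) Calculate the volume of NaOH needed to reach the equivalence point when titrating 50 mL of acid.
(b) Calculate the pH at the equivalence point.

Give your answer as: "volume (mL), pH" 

moles acid = 0.18 × 50/1000 = 0.009 mol; V_base = moles/0.1 × 1000 = 90.0 mL. At equivalence only the conjugate base is present: [A⁻] = 0.009/0.140 = 6.4286e-02 M. Kb = Kw/Ka = 1.42e-10; [OH⁻] = √(Kb × [A⁻]) = 3.0176e-06; pOH = 5.52; pH = 14 - pOH = 8.48.

V = 90.0 mL, pH = 8.48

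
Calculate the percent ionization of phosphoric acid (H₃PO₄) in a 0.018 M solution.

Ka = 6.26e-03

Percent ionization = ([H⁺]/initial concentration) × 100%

Using Ka equilibrium: x² + Ka×x - Ka×C = 0. Solving: [H⁺] = 7.9369e-03. Percent = (7.9369e-03/0.018) × 100

Percent ionization = 44.1%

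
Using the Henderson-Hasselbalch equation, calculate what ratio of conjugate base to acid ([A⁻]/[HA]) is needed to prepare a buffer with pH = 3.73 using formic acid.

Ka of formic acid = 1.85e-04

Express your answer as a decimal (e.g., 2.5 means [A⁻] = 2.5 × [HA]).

pKa = -log(1.85e-04) = 3.7328. pH = pKa + log([A⁻]/[HA]), so log([A⁻]/[HA]) = pH − pKa = 3.73 − 3.7328 = -0.0028. [A⁻]/[HA] = 10^(-0.0028) = 0.994

[A⁻]/[HA] = 0.994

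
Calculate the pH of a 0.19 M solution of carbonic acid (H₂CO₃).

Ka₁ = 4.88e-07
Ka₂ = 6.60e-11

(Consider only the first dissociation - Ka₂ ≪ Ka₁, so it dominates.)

First dissociation dominates. From Ka₁ = [H⁺][HA⁻]/[H₂A], x² + Ka₁·x − Ka₁·C = 0 with C = 0.19 M and Ka₁ = 4.88e-07. Solving: [H⁺] = (−Ka₁ + √(Ka₁² + 4·Ka₁·C)) / 2 = 3.0426e-04 M. pH = -log(3.0426e-04) = 3.52.

pH = 3.52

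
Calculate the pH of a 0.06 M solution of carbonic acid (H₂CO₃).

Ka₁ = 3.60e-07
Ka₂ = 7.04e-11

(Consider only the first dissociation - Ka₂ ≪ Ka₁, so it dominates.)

First dissociation dominates. From Ka₁ = [H⁺][HA⁻]/[H₂A], x² + Ka₁·x − Ka₁·C = 0 with C = 0.06 M and Ka₁ = 3.60e-07. Solving: [H⁺] = (−Ka₁ + √(Ka₁² + 4·Ka₁·C)) / 2 = 1.4679e-04 M. pH = -log(1.4679e-04) = 3.83.

pH = 3.83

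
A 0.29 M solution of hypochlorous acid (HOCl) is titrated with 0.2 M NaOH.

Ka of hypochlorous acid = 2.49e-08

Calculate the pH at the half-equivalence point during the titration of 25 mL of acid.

At half-equivalence [HA] = [A⁻], so Henderson-Hasselbalch gives pH = pKa = -log(2.49e-08) = 7.60.

pH = pKa = 7.60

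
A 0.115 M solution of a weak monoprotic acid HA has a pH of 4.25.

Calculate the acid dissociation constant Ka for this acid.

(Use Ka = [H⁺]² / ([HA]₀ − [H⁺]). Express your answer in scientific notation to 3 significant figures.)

[H⁺] = 10^(−pH) = 10^(−4.25) = 5.623e-05 M. For HA ⇌ H⁺ + A⁻, Ka = [H⁺][A⁻]/[HA] = [H⁺]² / ([HA]₀ − [H⁺]) = (5.623e-05)² / (0.115 − 5.623e-05) = 2.75e-08.

K_a = 2.75e-08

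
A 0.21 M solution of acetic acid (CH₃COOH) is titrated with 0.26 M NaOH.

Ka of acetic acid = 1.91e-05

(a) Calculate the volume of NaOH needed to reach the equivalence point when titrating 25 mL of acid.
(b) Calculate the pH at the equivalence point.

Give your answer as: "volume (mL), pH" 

moles acid = 0.21 × 25/1000 = 0.00525 mol; V_base = moles/0.26 × 1000 = 20.2 mL. At equivalence only the conjugate base is present: [A⁻] = 0.00525/0.045 = 1.1617e-01 M. Kb = Kw/Ka = 5.24e-10; [OH⁻] = √(Kb × [A⁻]) = 7.7989e-06; pOH = 5.11; pH = 14 - pOH = 8.89.

V = 20.2 mL, pH = 8.89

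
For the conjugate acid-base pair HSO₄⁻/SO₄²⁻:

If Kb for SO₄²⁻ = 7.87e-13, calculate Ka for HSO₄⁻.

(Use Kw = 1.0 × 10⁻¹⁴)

For a conjugate pair Ka × Kb = Kw, so Ka = Kw/Kb = 1.0 × 10⁻¹⁴ / 7.87e-13 = 1.27e-02.

K_a = 1.27e-02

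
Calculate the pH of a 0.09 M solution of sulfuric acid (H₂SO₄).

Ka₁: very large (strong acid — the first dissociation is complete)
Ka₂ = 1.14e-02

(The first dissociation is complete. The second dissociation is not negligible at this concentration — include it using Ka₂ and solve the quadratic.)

First dissociation is complete: [H⁺]₀ = [HSO₄⁻]₀ = C = 0.09 M. Second dissociation HSO₄⁻ ⇌ H⁺ + SO₄²⁻: let x = [SO₄²⁻]. Ka₂ = (C + x)·x / (C − x) = 1.14e-02 → x² + (C + Ka₂)·x − Ka₂·C = 0 → x² + 0.10140·x − 1.026e-03 = 0. x = (−0.10140 + √(0.10140² + 4 × 1.026e-03)) / 2 = 9.2707e-03 M. [H⁺] = C + x = 0.09 + 9.2707e-03 = 9.9271e-02 M. pH = -log(9.9271e-02) = 1.00.

pH = 1.00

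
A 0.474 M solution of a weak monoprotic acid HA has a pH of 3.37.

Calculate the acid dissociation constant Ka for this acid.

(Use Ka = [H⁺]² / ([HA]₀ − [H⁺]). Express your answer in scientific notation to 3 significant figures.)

[H⁺] = 10^(−pH) = 10^(−3.37) = 4.266e-04 M. For HA ⇌ H⁺ + A⁻, Ka = [H⁺][A⁻]/[HA] = [H⁺]² / ([HA]₀ − [H⁺]) = (4.266e-04)² / (0.474 − 4.266e-04) = 3.84e-07.

K_a = 3.84e-07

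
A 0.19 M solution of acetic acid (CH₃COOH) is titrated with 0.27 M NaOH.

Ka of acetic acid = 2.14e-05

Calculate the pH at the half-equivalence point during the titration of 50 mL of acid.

At half-equivalence [HA] = [A⁻], so Henderson-Hasselbalch gives pH = pKa = -log(2.14e-05) = 4.67.

pH = pKa = 4.67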